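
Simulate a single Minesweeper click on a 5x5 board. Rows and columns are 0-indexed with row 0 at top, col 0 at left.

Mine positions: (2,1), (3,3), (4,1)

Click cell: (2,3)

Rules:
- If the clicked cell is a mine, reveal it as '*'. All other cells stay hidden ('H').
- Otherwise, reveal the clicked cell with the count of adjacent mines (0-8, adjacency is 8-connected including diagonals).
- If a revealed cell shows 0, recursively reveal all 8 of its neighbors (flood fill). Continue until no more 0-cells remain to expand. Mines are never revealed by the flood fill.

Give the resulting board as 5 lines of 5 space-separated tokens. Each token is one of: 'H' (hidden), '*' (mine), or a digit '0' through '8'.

H H H H H
H H H H H
H H H 1 H
H H H H H
H H H H H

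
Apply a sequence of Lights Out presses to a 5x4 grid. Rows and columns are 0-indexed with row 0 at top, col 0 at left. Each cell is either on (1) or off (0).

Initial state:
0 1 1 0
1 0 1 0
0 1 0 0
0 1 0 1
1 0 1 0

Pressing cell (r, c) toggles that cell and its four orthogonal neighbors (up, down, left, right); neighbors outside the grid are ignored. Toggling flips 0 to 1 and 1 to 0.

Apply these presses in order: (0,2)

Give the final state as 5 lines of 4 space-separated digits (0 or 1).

After press 1 at (0,2):
0 0 0 1
1 0 0 0
0 1 0 0
0 1 0 1
1 0 1 0

Answer: 0 0 0 1
1 0 0 0
0 1 0 0
0 1 0 1
1 0 1 0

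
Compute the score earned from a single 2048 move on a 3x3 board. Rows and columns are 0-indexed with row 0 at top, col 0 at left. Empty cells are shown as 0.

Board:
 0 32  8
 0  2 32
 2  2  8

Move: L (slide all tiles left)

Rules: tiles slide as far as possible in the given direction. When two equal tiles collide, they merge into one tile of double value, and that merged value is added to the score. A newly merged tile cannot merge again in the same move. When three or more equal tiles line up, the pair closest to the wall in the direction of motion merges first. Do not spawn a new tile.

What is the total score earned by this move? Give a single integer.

Slide left:
row 0: [0, 32, 8] -> [32, 8, 0]  score +0 (running 0)
row 1: [0, 2, 32] -> [2, 32, 0]  score +0 (running 0)
row 2: [2, 2, 8] -> [4, 8, 0]  score +4 (running 4)
Board after move:
32  8  0
 2 32  0
 4  8  0

Answer: 4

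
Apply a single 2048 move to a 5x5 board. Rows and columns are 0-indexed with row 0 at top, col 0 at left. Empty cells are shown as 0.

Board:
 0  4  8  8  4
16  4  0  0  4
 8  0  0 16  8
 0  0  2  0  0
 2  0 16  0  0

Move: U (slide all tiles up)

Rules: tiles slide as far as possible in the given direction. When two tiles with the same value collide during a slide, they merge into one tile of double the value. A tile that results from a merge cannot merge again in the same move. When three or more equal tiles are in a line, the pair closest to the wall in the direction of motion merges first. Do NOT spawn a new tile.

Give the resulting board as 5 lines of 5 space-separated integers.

Slide up:
col 0: [0, 16, 8, 0, 2] -> [16, 8, 2, 0, 0]
col 1: [4, 4, 0, 0, 0] -> [8, 0, 0, 0, 0]
col 2: [8, 0, 0, 2, 16] -> [8, 2, 16, 0, 0]
col 3: [8, 0, 16, 0, 0] -> [8, 16, 0, 0, 0]
col 4: [4, 4, 8, 0, 0] -> [8, 8, 0, 0, 0]

Answer: 16  8  8  8  8
 8  0  2 16  8
 2  0 16  0  0
 0  0  0  0  0
 0  0  0  0  0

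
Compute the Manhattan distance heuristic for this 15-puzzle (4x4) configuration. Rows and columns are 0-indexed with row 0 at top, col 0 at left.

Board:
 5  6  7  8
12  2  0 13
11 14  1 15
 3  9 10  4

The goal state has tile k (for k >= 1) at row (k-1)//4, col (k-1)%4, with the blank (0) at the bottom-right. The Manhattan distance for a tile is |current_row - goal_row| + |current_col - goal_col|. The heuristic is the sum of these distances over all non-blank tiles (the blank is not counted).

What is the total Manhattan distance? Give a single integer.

Tile 5: (0,0)->(1,0) = 1
Tile 6: (0,1)->(1,1) = 1
Tile 7: (0,2)->(1,2) = 1
Tile 8: (0,3)->(1,3) = 1
Tile 12: (1,0)->(2,3) = 4
Tile 2: (1,1)->(0,1) = 1
Tile 13: (1,3)->(3,0) = 5
Tile 11: (2,0)->(2,2) = 2
Tile 14: (2,1)->(3,1) = 1
Tile 1: (2,2)->(0,0) = 4
Tile 15: (2,3)->(3,2) = 2
Tile 3: (3,0)->(0,2) = 5
Tile 9: (3,1)->(2,0) = 2
Tile 10: (3,2)->(2,1) = 2
Tile 4: (3,3)->(0,3) = 3
Sum: 1 + 1 + 1 + 1 + 4 + 1 + 5 + 2 + 1 + 4 + 2 + 5 + 2 + 2 + 3 = 35

Answer: 35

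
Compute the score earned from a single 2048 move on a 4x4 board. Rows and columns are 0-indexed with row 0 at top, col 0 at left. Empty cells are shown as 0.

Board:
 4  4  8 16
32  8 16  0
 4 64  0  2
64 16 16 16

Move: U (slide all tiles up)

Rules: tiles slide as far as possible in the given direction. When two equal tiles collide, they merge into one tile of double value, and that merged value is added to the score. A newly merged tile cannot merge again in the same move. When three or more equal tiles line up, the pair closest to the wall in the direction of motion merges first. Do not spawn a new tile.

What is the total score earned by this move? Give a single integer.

Slide up:
col 0: [4, 32, 4, 64] -> [4, 32, 4, 64]  score +0 (running 0)
col 1: [4, 8, 64, 16] -> [4, 8, 64, 16]  score +0 (running 0)
col 2: [8, 16, 0, 16] -> [8, 32, 0, 0]  score +32 (running 32)
col 3: [16, 0, 2, 16] -> [16, 2, 16, 0]  score +0 (running 32)
Board after move:
 4  4  8 16
32  8 32  2
 4 64  0 16
64 16  0  0

Answer: 32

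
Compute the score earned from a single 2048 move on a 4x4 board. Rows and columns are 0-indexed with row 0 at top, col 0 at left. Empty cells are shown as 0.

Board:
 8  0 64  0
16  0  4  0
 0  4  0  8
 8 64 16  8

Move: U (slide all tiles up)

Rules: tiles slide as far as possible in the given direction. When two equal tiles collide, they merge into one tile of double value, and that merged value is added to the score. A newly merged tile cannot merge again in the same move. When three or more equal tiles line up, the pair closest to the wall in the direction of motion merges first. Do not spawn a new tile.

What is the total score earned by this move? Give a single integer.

Answer: 16

Derivation:
Slide up:
col 0: [8, 16, 0, 8] -> [8, 16, 8, 0]  score +0 (running 0)
col 1: [0, 0, 4, 64] -> [4, 64, 0, 0]  score +0 (running 0)
col 2: [64, 4, 0, 16] -> [64, 4, 16, 0]  score +0 (running 0)
col 3: [0, 0, 8, 8] -> [16, 0, 0, 0]  score +16 (running 16)
Board after move:
 8  4 64 16
16 64  4  0
 8  0 16  0
 0  0  0  0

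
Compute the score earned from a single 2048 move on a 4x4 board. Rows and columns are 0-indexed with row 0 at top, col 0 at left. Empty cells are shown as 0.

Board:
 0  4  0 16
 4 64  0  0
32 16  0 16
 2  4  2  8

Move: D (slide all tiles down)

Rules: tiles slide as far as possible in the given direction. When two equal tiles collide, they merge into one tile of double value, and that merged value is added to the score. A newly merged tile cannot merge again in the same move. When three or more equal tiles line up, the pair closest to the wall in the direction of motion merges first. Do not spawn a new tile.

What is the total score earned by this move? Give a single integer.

Slide down:
col 0: [0, 4, 32, 2] -> [0, 4, 32, 2]  score +0 (running 0)
col 1: [4, 64, 16, 4] -> [4, 64, 16, 4]  score +0 (running 0)
col 2: [0, 0, 0, 2] -> [0, 0, 0, 2]  score +0 (running 0)
col 3: [16, 0, 16, 8] -> [0, 0, 32, 8]  score +32 (running 32)
Board after move:
 0  4  0  0
 4 64  0  0
32 16  0 32
 2  4  2  8

Answer: 32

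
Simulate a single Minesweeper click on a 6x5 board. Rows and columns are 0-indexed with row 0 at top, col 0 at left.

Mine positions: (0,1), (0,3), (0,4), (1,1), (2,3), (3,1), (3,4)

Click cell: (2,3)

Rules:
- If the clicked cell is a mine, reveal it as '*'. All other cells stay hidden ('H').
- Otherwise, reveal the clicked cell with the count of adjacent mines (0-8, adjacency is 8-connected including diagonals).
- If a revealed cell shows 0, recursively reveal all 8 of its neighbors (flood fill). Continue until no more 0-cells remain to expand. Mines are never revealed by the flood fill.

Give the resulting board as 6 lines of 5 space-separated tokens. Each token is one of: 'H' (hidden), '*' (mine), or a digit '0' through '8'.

H H H H H
H H H H H
H H H * H
H H H H H
H H H H H
H H H H H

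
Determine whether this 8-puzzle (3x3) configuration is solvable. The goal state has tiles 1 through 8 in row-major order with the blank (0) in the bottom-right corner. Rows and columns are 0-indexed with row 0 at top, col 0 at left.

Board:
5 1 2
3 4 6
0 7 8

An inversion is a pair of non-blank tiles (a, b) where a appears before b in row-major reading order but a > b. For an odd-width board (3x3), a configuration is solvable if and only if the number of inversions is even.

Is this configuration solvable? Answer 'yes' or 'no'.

Answer: yes

Derivation:
Inversions (pairs i<j in row-major order where tile[i] > tile[j] > 0): 4
4 is even, so the puzzle is solvable.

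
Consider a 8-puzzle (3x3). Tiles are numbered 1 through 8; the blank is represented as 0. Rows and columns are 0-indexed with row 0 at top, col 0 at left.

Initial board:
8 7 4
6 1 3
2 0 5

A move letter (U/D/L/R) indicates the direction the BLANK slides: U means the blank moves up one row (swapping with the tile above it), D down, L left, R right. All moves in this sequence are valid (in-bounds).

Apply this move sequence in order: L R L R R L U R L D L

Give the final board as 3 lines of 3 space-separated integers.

After move 1 (L):
8 7 4
6 1 3
0 2 5

After move 2 (R):
8 7 4
6 1 3
2 0 5

After move 3 (L):
8 7 4
6 1 3
0 2 5

After move 4 (R):
8 7 4
6 1 3
2 0 5

After move 5 (R):
8 7 4
6 1 3
2 5 0

After move 6 (L):
8 7 4
6 1 3
2 0 5

After move 7 (U):
8 7 4
6 0 3
2 1 5

After move 8 (R):
8 7 4
6 3 0
2 1 5

After move 9 (L):
8 7 4
6 0 3
2 1 5

After move 10 (D):
8 7 4
6 1 3
2 0 5

After move 11 (L):
8 7 4
6 1 3
0 2 5

Answer: 8 7 4
6 1 3
0 2 5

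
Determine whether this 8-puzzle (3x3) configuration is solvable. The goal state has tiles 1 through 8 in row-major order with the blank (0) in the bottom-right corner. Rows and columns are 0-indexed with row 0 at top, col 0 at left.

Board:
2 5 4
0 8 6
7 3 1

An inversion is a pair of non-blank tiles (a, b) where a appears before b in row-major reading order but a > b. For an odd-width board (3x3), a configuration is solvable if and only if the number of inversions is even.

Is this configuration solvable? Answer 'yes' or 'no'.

Inversions (pairs i<j in row-major order where tile[i] > tile[j] > 0): 15
15 is odd, so the puzzle is not solvable.

Answer: no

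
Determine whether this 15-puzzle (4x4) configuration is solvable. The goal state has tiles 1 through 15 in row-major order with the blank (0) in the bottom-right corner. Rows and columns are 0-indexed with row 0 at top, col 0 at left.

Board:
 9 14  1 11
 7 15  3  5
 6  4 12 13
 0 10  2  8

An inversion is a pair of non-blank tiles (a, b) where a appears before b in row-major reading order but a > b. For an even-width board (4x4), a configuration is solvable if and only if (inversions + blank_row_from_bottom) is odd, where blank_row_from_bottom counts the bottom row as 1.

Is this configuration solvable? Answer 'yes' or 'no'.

Answer: yes

Derivation:
Inversions: 56
Blank is in row 3 (0-indexed from top), which is row 1 counting from the bottom (bottom = 1).
56 + 1 = 57, which is odd, so the puzzle is solvable.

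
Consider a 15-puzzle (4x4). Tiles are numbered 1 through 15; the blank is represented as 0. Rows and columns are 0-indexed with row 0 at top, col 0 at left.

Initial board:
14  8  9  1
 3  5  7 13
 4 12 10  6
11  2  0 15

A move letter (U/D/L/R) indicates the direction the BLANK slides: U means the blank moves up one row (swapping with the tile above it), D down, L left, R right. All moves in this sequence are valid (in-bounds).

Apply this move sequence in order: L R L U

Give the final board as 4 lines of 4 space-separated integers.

Answer: 14  8  9  1
 3  5  7 13
 4  0 10  6
11 12  2 15

Derivation:
After move 1 (L):
14  8  9  1
 3  5  7 13
 4 12 10  6
11  0  2 15

After move 2 (R):
14  8  9  1
 3  5  7 13
 4 12 10  6
11  2  0 15

After move 3 (L):
14  8  9  1
 3  5  7 13
 4 12 10  6
11  0  2 15

After move 4 (U):
14  8  9  1
 3  5  7 13
 4  0 10  6
11 12  2 15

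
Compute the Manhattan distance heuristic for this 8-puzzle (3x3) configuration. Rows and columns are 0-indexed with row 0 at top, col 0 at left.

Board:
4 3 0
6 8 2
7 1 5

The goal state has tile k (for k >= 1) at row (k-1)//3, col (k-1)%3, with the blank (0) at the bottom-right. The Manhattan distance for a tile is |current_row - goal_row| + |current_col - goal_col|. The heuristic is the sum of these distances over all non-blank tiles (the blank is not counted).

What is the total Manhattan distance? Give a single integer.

Answer: 12

Derivation:
Tile 4: at (0,0), goal (1,0), distance |0-1|+|0-0| = 1
Tile 3: at (0,1), goal (0,2), distance |0-0|+|1-2| = 1
Tile 6: at (1,0), goal (1,2), distance |1-1|+|0-2| = 2
Tile 8: at (1,1), goal (2,1), distance |1-2|+|1-1| = 1
Tile 2: at (1,2), goal (0,1), distance |1-0|+|2-1| = 2
Tile 7: at (2,0), goal (2,0), distance |2-2|+|0-0| = 0
Tile 1: at (2,1), goal (0,0), distance |2-0|+|1-0| = 3
Tile 5: at (2,2), goal (1,1), distance |2-1|+|2-1| = 2
Sum: 1 + 1 + 2 + 1 + 2 + 0 + 3 + 2 = 12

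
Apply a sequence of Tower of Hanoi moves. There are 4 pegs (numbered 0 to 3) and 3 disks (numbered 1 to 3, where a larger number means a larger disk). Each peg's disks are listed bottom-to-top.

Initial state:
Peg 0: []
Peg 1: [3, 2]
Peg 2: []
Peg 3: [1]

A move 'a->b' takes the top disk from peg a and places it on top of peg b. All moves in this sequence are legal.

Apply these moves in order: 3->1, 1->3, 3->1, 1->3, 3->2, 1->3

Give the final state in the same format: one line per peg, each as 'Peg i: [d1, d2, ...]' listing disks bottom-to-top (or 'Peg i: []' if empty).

After move 1 (3->1):
Peg 0: []
Peg 1: [3, 2, 1]
Peg 2: []
Peg 3: []

After move 2 (1->3):
Peg 0: []
Peg 1: [3, 2]
Peg 2: []
Peg 3: [1]

After move 3 (3->1):
Peg 0: []
Peg 1: [3, 2, 1]
Peg 2: []
Peg 3: []

After move 4 (1->3):
Peg 0: []
Peg 1: [3, 2]
Peg 2: []
Peg 3: [1]

After move 5 (3->2):
Peg 0: []
Peg 1: [3, 2]
Peg 2: [1]
Peg 3: []

After move 6 (1->3):
Peg 0: []
Peg 1: [3]
Peg 2: [1]
Peg 3: [2]

Answer: Peg 0: []
Peg 1: [3]
Peg 2: [1]
Peg 3: [2]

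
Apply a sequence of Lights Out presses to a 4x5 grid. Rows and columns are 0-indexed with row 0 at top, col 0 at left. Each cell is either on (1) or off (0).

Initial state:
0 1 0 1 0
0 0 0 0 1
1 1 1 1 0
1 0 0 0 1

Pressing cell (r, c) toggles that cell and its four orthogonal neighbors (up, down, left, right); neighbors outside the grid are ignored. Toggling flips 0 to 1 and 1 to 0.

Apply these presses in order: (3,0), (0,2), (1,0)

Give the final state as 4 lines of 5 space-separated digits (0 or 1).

Answer: 1 0 1 0 0
1 1 1 0 1
1 1 1 1 0
0 1 0 0 1

Derivation:
After press 1 at (3,0):
0 1 0 1 0
0 0 0 0 1
0 1 1 1 0
0 1 0 0 1

After press 2 at (0,2):
0 0 1 0 0
0 0 1 0 1
0 1 1 1 0
0 1 0 0 1

After press 3 at (1,0):
1 0 1 0 0
1 1 1 0 1
1 1 1 1 0
0 1 0 0 1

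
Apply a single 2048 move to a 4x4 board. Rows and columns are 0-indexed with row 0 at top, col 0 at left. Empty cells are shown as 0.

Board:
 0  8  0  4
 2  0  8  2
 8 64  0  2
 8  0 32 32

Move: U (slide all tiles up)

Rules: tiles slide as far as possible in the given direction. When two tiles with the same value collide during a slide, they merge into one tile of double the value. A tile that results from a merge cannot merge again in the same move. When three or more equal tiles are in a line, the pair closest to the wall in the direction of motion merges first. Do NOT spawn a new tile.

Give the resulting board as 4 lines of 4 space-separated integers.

Answer:  2  8  8  4
16 64 32  4
 0  0  0 32
 0  0  0  0

Derivation:
Slide up:
col 0: [0, 2, 8, 8] -> [2, 16, 0, 0]
col 1: [8, 0, 64, 0] -> [8, 64, 0, 0]
col 2: [0, 8, 0, 32] -> [8, 32, 0, 0]
col 3: [4, 2, 2, 32] -> [4, 4, 32, 0]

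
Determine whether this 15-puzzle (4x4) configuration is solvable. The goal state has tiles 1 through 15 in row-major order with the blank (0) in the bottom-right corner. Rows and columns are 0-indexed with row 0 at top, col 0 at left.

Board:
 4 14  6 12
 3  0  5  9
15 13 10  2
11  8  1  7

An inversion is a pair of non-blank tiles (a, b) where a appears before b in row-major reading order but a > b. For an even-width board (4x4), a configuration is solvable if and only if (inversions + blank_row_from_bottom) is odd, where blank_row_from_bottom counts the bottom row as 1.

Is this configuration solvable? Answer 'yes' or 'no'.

Answer: no

Derivation:
Inversions: 59
Blank is in row 1 (0-indexed from top), which is row 3 counting from the bottom (bottom = 1).
59 + 3 = 62, which is even, so the puzzle is not solvable.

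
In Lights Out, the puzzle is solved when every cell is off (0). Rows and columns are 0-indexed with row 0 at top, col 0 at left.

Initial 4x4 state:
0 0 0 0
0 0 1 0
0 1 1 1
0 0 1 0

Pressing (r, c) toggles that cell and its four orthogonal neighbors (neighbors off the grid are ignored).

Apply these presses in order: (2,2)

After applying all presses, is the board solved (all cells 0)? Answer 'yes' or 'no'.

Answer: yes

Derivation:
After press 1 at (2,2):
0 0 0 0
0 0 0 0
0 0 0 0
0 0 0 0

Lights still on: 0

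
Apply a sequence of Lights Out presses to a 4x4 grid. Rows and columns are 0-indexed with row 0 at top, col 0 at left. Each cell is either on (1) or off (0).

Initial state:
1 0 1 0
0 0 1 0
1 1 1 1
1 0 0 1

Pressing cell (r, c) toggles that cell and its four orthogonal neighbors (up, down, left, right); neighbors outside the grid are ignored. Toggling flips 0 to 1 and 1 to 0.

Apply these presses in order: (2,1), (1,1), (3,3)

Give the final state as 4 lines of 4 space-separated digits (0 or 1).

Answer: 1 1 1 0
1 0 0 0
0 1 0 0
1 1 1 0

Derivation:
After press 1 at (2,1):
1 0 1 0
0 1 1 0
0 0 0 1
1 1 0 1

After press 2 at (1,1):
1 1 1 0
1 0 0 0
0 1 0 1
1 1 0 1

After press 3 at (3,3):
1 1 1 0
1 0 0 0
0 1 0 0
1 1 1 0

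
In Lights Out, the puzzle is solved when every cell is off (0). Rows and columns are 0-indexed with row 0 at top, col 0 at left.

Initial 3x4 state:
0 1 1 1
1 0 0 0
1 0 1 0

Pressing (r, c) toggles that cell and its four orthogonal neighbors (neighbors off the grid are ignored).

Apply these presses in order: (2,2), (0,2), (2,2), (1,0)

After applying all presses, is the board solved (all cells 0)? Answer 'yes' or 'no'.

Answer: no

Derivation:
After press 1 at (2,2):
0 1 1 1
1 0 1 0
1 1 0 1

After press 2 at (0,2):
0 0 0 0
1 0 0 0
1 1 0 1

After press 3 at (2,2):
0 0 0 0
1 0 1 0
1 0 1 0

After press 4 at (1,0):
1 0 0 0
0 1 1 0
0 0 1 0

Lights still on: 4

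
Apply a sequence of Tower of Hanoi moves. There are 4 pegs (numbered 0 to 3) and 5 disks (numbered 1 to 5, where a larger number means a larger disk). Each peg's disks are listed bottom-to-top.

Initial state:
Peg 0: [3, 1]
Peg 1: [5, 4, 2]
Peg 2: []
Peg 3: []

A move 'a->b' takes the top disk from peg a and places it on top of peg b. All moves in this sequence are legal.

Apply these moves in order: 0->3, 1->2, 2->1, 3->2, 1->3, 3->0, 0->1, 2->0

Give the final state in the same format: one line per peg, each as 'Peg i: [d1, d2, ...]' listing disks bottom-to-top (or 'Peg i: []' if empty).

After move 1 (0->3):
Peg 0: [3]
Peg 1: [5, 4, 2]
Peg 2: []
Peg 3: [1]

After move 2 (1->2):
Peg 0: [3]
Peg 1: [5, 4]
Peg 2: [2]
Peg 3: [1]

After move 3 (2->1):
Peg 0: [3]
Peg 1: [5, 4, 2]
Peg 2: []
Peg 3: [1]

After move 4 (3->2):
Peg 0: [3]
Peg 1: [5, 4, 2]
Peg 2: [1]
Peg 3: []

After move 5 (1->3):
Peg 0: [3]
Peg 1: [5, 4]
Peg 2: [1]
Peg 3: [2]

After move 6 (3->0):
Peg 0: [3, 2]
Peg 1: [5, 4]
Peg 2: [1]
Peg 3: []

After move 7 (0->1):
Peg 0: [3]
Peg 1: [5, 4, 2]
Peg 2: [1]
Peg 3: []

After move 8 (2->0):
Peg 0: [3, 1]
Peg 1: [5, 4, 2]
Peg 2: []
Peg 3: []

Answer: Peg 0: [3, 1]
Peg 1: [5, 4, 2]
Peg 2: []
Peg 3: []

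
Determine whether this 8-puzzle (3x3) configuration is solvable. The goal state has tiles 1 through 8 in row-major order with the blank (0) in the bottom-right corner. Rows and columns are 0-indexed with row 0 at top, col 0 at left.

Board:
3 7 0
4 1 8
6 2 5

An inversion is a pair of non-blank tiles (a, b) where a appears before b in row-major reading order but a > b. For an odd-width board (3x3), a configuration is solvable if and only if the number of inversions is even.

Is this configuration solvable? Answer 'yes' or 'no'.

Answer: yes

Derivation:
Inversions (pairs i<j in row-major order where tile[i] > tile[j] > 0): 14
14 is even, so the puzzle is solvable.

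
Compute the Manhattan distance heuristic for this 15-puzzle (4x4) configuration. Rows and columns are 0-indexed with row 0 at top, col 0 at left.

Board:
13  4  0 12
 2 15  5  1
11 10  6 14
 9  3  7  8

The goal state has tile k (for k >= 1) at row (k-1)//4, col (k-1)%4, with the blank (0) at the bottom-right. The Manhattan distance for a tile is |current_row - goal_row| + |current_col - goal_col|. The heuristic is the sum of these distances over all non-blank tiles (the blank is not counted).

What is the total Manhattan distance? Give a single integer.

Answer: 34

Derivation:
Tile 13: at (0,0), goal (3,0), distance |0-3|+|0-0| = 3
Tile 4: at (0,1), goal (0,3), distance |0-0|+|1-3| = 2
Tile 12: at (0,3), goal (2,3), distance |0-2|+|3-3| = 2
Tile 2: at (1,0), goal (0,1), distance |1-0|+|0-1| = 2
Tile 15: at (1,1), goal (3,2), distance |1-3|+|1-2| = 3
Tile 5: at (1,2), goal (1,0), distance |1-1|+|2-0| = 2
Tile 1: at (1,3), goal (0,0), distance |1-0|+|3-0| = 4
Tile 11: at (2,0), goal (2,2), distance |2-2|+|0-2| = 2
Tile 10: at (2,1), goal (2,1), distance |2-2|+|1-1| = 0
Tile 6: at (2,2), goal (1,1), distance |2-1|+|2-1| = 2
Tile 14: at (2,3), goal (3,1), distance |2-3|+|3-1| = 3
Tile 9: at (3,0), goal (2,0), distance |3-2|+|0-0| = 1
Tile 3: at (3,1), goal (0,2), distance |3-0|+|1-2| = 4
Tile 7: at (3,2), goal (1,2), distance |3-1|+|2-2| = 2
Tile 8: at (3,3), goal (1,3), distance |3-1|+|3-3| = 2
Sum: 3 + 2 + 2 + 2 + 3 + 2 + 4 + 2 + 0 + 2 + 3 + 1 + 4 + 2 + 2 = 34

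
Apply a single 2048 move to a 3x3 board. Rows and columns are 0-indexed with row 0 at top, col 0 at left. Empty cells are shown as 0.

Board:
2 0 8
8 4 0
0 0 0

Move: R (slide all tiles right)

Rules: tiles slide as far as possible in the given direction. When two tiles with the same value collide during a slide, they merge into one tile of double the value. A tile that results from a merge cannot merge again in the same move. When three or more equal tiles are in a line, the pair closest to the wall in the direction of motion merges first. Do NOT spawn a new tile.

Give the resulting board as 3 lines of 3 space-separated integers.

Slide right:
row 0: [2, 0, 8] -> [0, 2, 8]
row 1: [8, 4, 0] -> [0, 8, 4]
row 2: [0, 0, 0] -> [0, 0, 0]

Answer: 0 2 8
0 8 4
0 0 0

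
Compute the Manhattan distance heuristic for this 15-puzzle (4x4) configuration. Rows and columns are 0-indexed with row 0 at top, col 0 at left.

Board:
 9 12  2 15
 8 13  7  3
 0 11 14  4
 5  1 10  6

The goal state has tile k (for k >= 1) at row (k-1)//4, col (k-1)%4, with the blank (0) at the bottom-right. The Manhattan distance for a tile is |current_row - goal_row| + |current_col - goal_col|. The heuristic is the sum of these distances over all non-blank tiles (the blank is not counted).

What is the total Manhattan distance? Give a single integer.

Answer: 36

Derivation:
Tile 9: at (0,0), goal (2,0), distance |0-2|+|0-0| = 2
Tile 12: at (0,1), goal (2,3), distance |0-2|+|1-3| = 4
Tile 2: at (0,2), goal (0,1), distance |0-0|+|2-1| = 1
Tile 15: at (0,3), goal (3,2), distance |0-3|+|3-2| = 4
Tile 8: at (1,0), goal (1,3), distance |1-1|+|0-3| = 3
Tile 13: at (1,1), goal (3,0), distance |1-3|+|1-0| = 3
Tile 7: at (1,2), goal (1,2), distance |1-1|+|2-2| = 0
Tile 3: at (1,3), goal (0,2), distance |1-0|+|3-2| = 2
Tile 11: at (2,1), goal (2,2), distance |2-2|+|1-2| = 1
Tile 14: at (2,2), goal (3,1), distance |2-3|+|2-1| = 2
Tile 4: at (2,3), goal (0,3), distance |2-0|+|3-3| = 2
Tile 5: at (3,0), goal (1,0), distance |3-1|+|0-0| = 2
Tile 1: at (3,1), goal (0,0), distance |3-0|+|1-0| = 4
Tile 10: at (3,2), goal (2,1), distance |3-2|+|2-1| = 2
Tile 6: at (3,3), goal (1,1), distance |3-1|+|3-1| = 4
Sum: 2 + 4 + 1 + 4 + 3 + 3 + 0 + 2 + 1 + 2 + 2 + 2 + 4 + 2 + 4 = 36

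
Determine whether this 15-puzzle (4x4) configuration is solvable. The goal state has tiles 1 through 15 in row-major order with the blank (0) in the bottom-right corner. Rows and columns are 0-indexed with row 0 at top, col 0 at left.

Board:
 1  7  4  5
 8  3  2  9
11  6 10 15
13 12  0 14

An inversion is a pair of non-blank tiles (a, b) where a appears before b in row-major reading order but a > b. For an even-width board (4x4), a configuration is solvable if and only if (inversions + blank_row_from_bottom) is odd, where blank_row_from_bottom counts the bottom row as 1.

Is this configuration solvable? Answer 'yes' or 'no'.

Answer: yes

Derivation:
Inversions: 20
Blank is in row 3 (0-indexed from top), which is row 1 counting from the bottom (bottom = 1).
20 + 1 = 21, which is odd, so the puzzle is solvable.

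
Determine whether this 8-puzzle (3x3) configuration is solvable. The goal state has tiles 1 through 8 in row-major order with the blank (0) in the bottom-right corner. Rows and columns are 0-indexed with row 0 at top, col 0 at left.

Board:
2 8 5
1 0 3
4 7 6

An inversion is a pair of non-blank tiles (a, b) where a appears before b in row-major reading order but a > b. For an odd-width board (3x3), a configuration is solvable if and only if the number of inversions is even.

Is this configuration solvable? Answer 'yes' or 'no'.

Answer: no

Derivation:
Inversions (pairs i<j in row-major order where tile[i] > tile[j] > 0): 11
11 is odd, so the puzzle is not solvable.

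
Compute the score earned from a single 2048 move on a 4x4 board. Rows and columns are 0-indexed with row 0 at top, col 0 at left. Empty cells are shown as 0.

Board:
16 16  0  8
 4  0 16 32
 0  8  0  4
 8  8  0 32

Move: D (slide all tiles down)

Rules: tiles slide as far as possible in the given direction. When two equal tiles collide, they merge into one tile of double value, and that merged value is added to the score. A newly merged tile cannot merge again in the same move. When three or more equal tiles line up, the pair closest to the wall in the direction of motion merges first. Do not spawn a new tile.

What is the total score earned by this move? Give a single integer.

Answer: 16

Derivation:
Slide down:
col 0: [16, 4, 0, 8] -> [0, 16, 4, 8]  score +0 (running 0)
col 1: [16, 0, 8, 8] -> [0, 0, 16, 16]  score +16 (running 16)
col 2: [0, 16, 0, 0] -> [0, 0, 0, 16]  score +0 (running 16)
col 3: [8, 32, 4, 32] -> [8, 32, 4, 32]  score +0 (running 16)
Board after move:
 0  0  0  8
16  0  0 32
 4 16  0  4
 8 16 16 32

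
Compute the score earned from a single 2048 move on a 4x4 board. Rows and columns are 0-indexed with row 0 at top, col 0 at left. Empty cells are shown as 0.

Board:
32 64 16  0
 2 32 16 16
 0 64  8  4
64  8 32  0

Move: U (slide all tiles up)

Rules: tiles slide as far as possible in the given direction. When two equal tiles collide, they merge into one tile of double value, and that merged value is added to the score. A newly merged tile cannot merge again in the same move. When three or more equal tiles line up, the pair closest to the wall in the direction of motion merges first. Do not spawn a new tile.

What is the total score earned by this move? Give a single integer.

Answer: 32

Derivation:
Slide up:
col 0: [32, 2, 0, 64] -> [32, 2, 64, 0]  score +0 (running 0)
col 1: [64, 32, 64, 8] -> [64, 32, 64, 8]  score +0 (running 0)
col 2: [16, 16, 8, 32] -> [32, 8, 32, 0]  score +32 (running 32)
col 3: [0, 16, 4, 0] -> [16, 4, 0, 0]  score +0 (running 32)
Board after move:
32 64 32 16
 2 32  8  4
64 64 32  0
 0  8  0  0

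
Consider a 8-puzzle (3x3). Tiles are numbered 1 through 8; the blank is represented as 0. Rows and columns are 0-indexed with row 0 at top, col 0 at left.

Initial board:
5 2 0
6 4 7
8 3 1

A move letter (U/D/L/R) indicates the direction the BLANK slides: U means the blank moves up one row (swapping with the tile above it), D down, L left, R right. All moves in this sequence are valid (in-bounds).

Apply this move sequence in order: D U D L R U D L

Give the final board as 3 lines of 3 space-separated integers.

After move 1 (D):
5 2 7
6 4 0
8 3 1

After move 2 (U):
5 2 0
6 4 7
8 3 1

After move 3 (D):
5 2 7
6 4 0
8 3 1

After move 4 (L):
5 2 7
6 0 4
8 3 1

After move 5 (R):
5 2 7
6 4 0
8 3 1

After move 6 (U):
5 2 0
6 4 7
8 3 1

After move 7 (D):
5 2 7
6 4 0
8 3 1

After move 8 (L):
5 2 7
6 0 4
8 3 1

Answer: 5 2 7
6 0 4
8 3 1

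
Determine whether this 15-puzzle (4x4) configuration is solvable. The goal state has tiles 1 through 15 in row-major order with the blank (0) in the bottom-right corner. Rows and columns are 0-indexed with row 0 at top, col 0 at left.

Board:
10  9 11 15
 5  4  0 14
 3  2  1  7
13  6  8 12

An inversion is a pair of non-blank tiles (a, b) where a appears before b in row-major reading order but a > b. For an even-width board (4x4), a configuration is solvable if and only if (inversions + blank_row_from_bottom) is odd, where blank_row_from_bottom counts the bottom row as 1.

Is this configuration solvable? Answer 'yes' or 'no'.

Inversions: 58
Blank is in row 1 (0-indexed from top), which is row 3 counting from the bottom (bottom = 1).
58 + 3 = 61, which is odd, so the puzzle is solvable.

Answer: yes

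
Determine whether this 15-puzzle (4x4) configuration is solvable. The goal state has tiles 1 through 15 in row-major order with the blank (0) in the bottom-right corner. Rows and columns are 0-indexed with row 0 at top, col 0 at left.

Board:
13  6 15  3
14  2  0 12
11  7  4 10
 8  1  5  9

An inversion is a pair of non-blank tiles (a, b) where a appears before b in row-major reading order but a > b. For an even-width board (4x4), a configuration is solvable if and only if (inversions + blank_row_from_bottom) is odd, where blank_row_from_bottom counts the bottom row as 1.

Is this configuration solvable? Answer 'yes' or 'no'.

Answer: no

Derivation:
Inversions: 67
Blank is in row 1 (0-indexed from top), which is row 3 counting from the bottom (bottom = 1).
67 + 3 = 70, which is even, so the puzzle is not solvable.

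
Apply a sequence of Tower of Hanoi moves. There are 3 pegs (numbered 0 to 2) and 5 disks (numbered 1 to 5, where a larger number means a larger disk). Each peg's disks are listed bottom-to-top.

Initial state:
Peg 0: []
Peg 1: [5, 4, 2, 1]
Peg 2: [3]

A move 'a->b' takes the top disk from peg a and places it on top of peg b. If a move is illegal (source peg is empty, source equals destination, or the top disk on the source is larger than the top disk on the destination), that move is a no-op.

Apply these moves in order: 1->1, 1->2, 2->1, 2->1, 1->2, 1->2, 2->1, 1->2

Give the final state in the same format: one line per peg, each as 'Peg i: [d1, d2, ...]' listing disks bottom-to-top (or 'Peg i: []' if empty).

Answer: Peg 0: []
Peg 1: [5, 4, 2]
Peg 2: [3, 1]

Derivation:
After move 1 (1->1):
Peg 0: []
Peg 1: [5, 4, 2, 1]
Peg 2: [3]

After move 2 (1->2):
Peg 0: []
Peg 1: [5, 4, 2]
Peg 2: [3, 1]

After move 3 (2->1):
Peg 0: []
Peg 1: [5, 4, 2, 1]
Peg 2: [3]

After move 4 (2->1):
Peg 0: []
Peg 1: [5, 4, 2, 1]
Peg 2: [3]

After move 5 (1->2):
Peg 0: []
Peg 1: [5, 4, 2]
Peg 2: [3, 1]

After move 6 (1->2):
Peg 0: []
Peg 1: [5, 4, 2]
Peg 2: [3, 1]

After move 7 (2->1):
Peg 0: []
Peg 1: [5, 4, 2, 1]
Peg 2: [3]

After move 8 (1->2):
Peg 0: []
Peg 1: [5, 4, 2]
Peg 2: [3, 1]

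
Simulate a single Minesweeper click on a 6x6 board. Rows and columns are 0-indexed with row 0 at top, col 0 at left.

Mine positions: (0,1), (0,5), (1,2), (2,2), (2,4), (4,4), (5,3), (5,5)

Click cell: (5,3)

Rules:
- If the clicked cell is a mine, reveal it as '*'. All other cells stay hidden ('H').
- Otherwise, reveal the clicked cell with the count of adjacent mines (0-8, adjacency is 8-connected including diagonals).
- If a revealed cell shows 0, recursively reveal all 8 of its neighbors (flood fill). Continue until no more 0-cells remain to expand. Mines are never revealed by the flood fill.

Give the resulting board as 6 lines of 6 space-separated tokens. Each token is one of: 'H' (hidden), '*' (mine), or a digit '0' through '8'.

H H H H H H
H H H H H H
H H H H H H
H H H H H H
H H H H H H
H H H * H H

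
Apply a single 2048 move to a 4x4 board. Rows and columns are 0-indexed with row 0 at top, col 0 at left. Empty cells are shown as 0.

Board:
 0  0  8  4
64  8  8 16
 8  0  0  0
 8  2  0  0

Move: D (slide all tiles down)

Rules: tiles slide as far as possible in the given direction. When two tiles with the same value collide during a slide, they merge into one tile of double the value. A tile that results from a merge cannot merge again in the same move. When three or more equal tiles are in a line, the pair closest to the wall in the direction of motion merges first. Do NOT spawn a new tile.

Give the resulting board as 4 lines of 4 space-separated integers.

Slide down:
col 0: [0, 64, 8, 8] -> [0, 0, 64, 16]
col 1: [0, 8, 0, 2] -> [0, 0, 8, 2]
col 2: [8, 8, 0, 0] -> [0, 0, 0, 16]
col 3: [4, 16, 0, 0] -> [0, 0, 4, 16]

Answer:  0  0  0  0
 0  0  0  0
64  8  0  4
16  2 16 16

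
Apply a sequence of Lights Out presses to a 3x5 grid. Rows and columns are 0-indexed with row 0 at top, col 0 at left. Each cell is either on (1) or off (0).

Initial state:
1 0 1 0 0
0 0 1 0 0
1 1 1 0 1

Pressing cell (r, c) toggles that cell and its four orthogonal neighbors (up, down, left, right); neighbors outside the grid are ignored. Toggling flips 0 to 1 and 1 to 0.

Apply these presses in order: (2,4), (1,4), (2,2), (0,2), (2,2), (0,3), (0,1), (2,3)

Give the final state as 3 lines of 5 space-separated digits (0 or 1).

Answer: 0 0 0 0 0
0 1 0 1 0
1 1 0 0 0

Derivation:
After press 1 at (2,4):
1 0 1 0 0
0 0 1 0 1
1 1 1 1 0

After press 2 at (1,4):
1 0 1 0 1
0 0 1 1 0
1 1 1 1 1

After press 3 at (2,2):
1 0 1 0 1
0 0 0 1 0
1 0 0 0 1

After press 4 at (0,2):
1 1 0 1 1
0 0 1 1 0
1 0 0 0 1

After press 5 at (2,2):
1 1 0 1 1
0 0 0 1 0
1 1 1 1 1

After press 6 at (0,3):
1 1 1 0 0
0 0 0 0 0
1 1 1 1 1

After press 7 at (0,1):
0 0 0 0 0
0 1 0 0 0
1 1 1 1 1

After press 8 at (2,3):
0 0 0 0 0
0 1 0 1 0
1 1 0 0 0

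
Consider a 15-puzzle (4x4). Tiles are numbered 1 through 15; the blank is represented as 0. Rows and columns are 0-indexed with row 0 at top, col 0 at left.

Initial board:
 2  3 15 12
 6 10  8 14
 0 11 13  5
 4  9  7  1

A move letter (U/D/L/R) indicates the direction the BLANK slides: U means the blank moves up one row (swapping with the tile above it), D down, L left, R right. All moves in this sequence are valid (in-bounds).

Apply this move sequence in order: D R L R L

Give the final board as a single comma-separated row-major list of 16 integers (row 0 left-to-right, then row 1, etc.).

Answer: 2, 3, 15, 12, 6, 10, 8, 14, 4, 11, 13, 5, 0, 9, 7, 1

Derivation:
After move 1 (D):
 2  3 15 12
 6 10  8 14
 4 11 13  5
 0  9  7  1

After move 2 (R):
 2  3 15 12
 6 10  8 14
 4 11 13  5
 9  0  7  1

After move 3 (L):
 2  3 15 12
 6 10  8 14
 4 11 13  5
 0  9  7  1

After move 4 (R):
 2  3 15 12
 6 10  8 14
 4 11 13  5
 9  0  7  1

After move 5 (L):
 2  3 15 12
 6 10  8 14
 4 11 13  5
 0  9  7  1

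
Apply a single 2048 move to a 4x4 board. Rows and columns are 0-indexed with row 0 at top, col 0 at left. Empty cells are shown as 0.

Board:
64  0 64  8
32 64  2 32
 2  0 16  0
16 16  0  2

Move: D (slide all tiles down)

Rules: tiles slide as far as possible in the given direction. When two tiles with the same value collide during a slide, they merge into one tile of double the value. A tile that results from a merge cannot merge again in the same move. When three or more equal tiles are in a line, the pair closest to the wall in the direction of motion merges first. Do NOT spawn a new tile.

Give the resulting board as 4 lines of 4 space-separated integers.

Slide down:
col 0: [64, 32, 2, 16] -> [64, 32, 2, 16]
col 1: [0, 64, 0, 16] -> [0, 0, 64, 16]
col 2: [64, 2, 16, 0] -> [0, 64, 2, 16]
col 3: [8, 32, 0, 2] -> [0, 8, 32, 2]

Answer: 64  0  0  0
32  0 64  8
 2 64  2 32
16 16 16  2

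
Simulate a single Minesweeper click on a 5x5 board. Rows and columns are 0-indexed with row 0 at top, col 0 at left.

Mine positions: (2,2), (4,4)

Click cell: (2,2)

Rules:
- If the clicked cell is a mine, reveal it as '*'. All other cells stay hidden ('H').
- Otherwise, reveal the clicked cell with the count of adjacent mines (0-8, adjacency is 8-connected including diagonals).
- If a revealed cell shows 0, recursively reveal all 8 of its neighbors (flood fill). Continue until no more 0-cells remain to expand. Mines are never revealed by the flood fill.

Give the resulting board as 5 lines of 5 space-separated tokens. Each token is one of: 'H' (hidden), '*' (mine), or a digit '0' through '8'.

H H H H H
H H H H H
H H * H H
H H H H H
H H H H H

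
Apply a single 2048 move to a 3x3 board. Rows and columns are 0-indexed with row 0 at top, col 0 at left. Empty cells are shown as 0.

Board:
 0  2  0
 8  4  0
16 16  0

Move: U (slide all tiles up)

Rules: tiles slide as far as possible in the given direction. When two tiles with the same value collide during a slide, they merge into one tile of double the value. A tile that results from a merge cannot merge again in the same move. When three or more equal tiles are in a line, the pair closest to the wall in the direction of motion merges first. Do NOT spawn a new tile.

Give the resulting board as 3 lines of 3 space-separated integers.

Answer:  8  2  0
16  4  0
 0 16  0

Derivation:
Slide up:
col 0: [0, 8, 16] -> [8, 16, 0]
col 1: [2, 4, 16] -> [2, 4, 16]
col 2: [0, 0, 0] -> [0, 0, 0]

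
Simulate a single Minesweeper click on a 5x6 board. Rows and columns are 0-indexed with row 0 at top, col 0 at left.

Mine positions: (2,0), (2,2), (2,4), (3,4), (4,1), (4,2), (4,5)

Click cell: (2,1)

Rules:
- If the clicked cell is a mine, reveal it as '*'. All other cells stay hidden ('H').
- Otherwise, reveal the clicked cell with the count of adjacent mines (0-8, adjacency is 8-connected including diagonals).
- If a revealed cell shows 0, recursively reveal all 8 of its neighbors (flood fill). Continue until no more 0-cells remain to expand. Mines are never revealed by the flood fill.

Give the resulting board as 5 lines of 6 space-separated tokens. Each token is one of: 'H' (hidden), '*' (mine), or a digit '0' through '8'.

H H H H H H
H H H H H H
H 2 H H H H
H H H H H H
H H H H H H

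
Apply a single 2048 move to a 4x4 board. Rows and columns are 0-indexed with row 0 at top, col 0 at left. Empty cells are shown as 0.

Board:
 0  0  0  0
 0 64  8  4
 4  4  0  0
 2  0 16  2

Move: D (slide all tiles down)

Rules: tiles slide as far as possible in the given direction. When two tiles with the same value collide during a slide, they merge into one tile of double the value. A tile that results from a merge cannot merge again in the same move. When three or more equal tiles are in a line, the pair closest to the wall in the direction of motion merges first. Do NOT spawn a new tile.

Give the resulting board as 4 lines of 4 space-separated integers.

Answer:  0  0  0  0
 0  0  0  0
 4 64  8  4
 2  4 16  2

Derivation:
Slide down:
col 0: [0, 0, 4, 2] -> [0, 0, 4, 2]
col 1: [0, 64, 4, 0] -> [0, 0, 64, 4]
col 2: [0, 8, 0, 16] -> [0, 0, 8, 16]
col 3: [0, 4, 0, 2] -> [0, 0, 4, 2]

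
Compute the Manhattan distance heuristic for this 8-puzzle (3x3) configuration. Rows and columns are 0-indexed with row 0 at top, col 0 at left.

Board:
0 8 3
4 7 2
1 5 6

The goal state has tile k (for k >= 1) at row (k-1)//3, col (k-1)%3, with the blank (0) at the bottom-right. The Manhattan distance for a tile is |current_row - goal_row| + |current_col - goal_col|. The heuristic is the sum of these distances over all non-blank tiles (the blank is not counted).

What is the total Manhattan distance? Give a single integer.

Answer: 10

Derivation:
Tile 8: at (0,1), goal (2,1), distance |0-2|+|1-1| = 2
Tile 3: at (0,2), goal (0,2), distance |0-0|+|2-2| = 0
Tile 4: at (1,0), goal (1,0), distance |1-1|+|0-0| = 0
Tile 7: at (1,1), goal (2,0), distance |1-2|+|1-0| = 2
Tile 2: at (1,2), goal (0,1), distance |1-0|+|2-1| = 2
Tile 1: at (2,0), goal (0,0), distance |2-0|+|0-0| = 2
Tile 5: at (2,1), goal (1,1), distance |2-1|+|1-1| = 1
Tile 6: at (2,2), goal (1,2), distance |2-1|+|2-2| = 1
Sum: 2 + 0 + 0 + 2 + 2 + 2 + 1 + 1 = 10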